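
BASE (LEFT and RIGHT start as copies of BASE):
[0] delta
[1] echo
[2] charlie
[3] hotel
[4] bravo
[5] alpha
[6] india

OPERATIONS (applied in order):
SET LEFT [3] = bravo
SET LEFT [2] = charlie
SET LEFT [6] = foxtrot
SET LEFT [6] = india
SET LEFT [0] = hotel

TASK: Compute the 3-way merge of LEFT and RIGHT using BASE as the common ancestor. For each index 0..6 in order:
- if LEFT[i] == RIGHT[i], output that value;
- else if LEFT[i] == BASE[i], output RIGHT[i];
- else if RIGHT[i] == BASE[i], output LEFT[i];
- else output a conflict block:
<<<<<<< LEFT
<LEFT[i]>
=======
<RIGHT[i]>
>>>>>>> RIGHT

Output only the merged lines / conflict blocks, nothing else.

Final LEFT:  [hotel, echo, charlie, bravo, bravo, alpha, india]
Final RIGHT: [delta, echo, charlie, hotel, bravo, alpha, india]
i=0: L=hotel, R=delta=BASE -> take LEFT -> hotel
i=1: L=echo R=echo -> agree -> echo
i=2: L=charlie R=charlie -> agree -> charlie
i=3: L=bravo, R=hotel=BASE -> take LEFT -> bravo
i=4: L=bravo R=bravo -> agree -> bravo
i=5: L=alpha R=alpha -> agree -> alpha
i=6: L=india R=india -> agree -> india

Answer: hotel
echo
charlie
bravo
bravo
alpha
india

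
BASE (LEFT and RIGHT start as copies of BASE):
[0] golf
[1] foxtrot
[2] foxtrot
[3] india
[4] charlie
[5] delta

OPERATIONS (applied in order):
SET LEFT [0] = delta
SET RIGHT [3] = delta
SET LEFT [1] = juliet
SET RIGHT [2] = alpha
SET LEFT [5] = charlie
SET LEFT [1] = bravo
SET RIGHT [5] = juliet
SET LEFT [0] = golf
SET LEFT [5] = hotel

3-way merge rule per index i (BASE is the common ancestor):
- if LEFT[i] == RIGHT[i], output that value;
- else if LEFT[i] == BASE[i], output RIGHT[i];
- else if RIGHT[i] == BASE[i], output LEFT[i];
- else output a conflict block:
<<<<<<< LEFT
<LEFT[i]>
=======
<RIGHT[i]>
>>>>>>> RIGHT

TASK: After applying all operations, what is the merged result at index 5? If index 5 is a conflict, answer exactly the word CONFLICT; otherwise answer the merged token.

Answer: CONFLICT

Derivation:
Final LEFT:  [golf, bravo, foxtrot, india, charlie, hotel]
Final RIGHT: [golf, foxtrot, alpha, delta, charlie, juliet]
i=0: L=golf R=golf -> agree -> golf
i=1: L=bravo, R=foxtrot=BASE -> take LEFT -> bravo
i=2: L=foxtrot=BASE, R=alpha -> take RIGHT -> alpha
i=3: L=india=BASE, R=delta -> take RIGHT -> delta
i=4: L=charlie R=charlie -> agree -> charlie
i=5: BASE=delta L=hotel R=juliet all differ -> CONFLICT
Index 5 -> CONFLICT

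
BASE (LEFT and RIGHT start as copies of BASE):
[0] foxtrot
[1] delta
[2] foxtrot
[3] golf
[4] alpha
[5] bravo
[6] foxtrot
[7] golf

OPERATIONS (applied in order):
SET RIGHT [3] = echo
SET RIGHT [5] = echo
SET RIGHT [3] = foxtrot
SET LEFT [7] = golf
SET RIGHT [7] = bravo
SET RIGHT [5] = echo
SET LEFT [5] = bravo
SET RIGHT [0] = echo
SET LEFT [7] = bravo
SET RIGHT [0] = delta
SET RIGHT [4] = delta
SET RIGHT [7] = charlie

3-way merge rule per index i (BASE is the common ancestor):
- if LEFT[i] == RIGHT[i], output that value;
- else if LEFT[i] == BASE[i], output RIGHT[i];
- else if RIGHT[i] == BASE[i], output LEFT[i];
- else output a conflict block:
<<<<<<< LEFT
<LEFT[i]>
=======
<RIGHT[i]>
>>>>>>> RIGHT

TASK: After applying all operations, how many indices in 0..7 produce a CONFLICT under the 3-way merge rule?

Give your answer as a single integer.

Answer: 1

Derivation:
Final LEFT:  [foxtrot, delta, foxtrot, golf, alpha, bravo, foxtrot, bravo]
Final RIGHT: [delta, delta, foxtrot, foxtrot, delta, echo, foxtrot, charlie]
i=0: L=foxtrot=BASE, R=delta -> take RIGHT -> delta
i=1: L=delta R=delta -> agree -> delta
i=2: L=foxtrot R=foxtrot -> agree -> foxtrot
i=3: L=golf=BASE, R=foxtrot -> take RIGHT -> foxtrot
i=4: L=alpha=BASE, R=delta -> take RIGHT -> delta
i=5: L=bravo=BASE, R=echo -> take RIGHT -> echo
i=6: L=foxtrot R=foxtrot -> agree -> foxtrot
i=7: BASE=golf L=bravo R=charlie all differ -> CONFLICT
Conflict count: 1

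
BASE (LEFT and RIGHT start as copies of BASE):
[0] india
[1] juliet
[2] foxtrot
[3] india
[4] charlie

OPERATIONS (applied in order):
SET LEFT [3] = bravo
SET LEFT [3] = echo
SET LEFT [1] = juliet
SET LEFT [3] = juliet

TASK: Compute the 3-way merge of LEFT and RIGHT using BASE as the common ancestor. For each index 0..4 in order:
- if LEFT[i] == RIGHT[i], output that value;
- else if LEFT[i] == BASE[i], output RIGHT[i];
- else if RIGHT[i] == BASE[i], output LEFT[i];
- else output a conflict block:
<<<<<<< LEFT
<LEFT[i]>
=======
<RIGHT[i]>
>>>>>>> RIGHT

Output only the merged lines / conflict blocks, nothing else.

Final LEFT:  [india, juliet, foxtrot, juliet, charlie]
Final RIGHT: [india, juliet, foxtrot, india, charlie]
i=0: L=india R=india -> agree -> india
i=1: L=juliet R=juliet -> agree -> juliet
i=2: L=foxtrot R=foxtrot -> agree -> foxtrot
i=3: L=juliet, R=india=BASE -> take LEFT -> juliet
i=4: L=charlie R=charlie -> agree -> charlie

Answer: india
juliet
foxtrot
juliet
charlie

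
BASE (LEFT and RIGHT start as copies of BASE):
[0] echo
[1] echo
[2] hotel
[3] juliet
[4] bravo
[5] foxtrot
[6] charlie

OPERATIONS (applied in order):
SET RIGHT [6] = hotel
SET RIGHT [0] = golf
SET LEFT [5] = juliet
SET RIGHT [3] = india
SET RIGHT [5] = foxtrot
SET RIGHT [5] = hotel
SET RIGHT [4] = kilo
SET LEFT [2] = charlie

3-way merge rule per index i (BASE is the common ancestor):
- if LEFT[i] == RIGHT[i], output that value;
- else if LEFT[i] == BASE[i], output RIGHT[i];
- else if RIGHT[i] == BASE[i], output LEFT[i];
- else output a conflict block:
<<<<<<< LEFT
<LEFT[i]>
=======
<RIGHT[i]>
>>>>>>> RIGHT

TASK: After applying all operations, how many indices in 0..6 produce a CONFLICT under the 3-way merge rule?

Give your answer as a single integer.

Answer: 1

Derivation:
Final LEFT:  [echo, echo, charlie, juliet, bravo, juliet, charlie]
Final RIGHT: [golf, echo, hotel, india, kilo, hotel, hotel]
i=0: L=echo=BASE, R=golf -> take RIGHT -> golf
i=1: L=echo R=echo -> agree -> echo
i=2: L=charlie, R=hotel=BASE -> take LEFT -> charlie
i=3: L=juliet=BASE, R=india -> take RIGHT -> india
i=4: L=bravo=BASE, R=kilo -> take RIGHT -> kilo
i=5: BASE=foxtrot L=juliet R=hotel all differ -> CONFLICT
i=6: L=charlie=BASE, R=hotel -> take RIGHT -> hotel
Conflict count: 1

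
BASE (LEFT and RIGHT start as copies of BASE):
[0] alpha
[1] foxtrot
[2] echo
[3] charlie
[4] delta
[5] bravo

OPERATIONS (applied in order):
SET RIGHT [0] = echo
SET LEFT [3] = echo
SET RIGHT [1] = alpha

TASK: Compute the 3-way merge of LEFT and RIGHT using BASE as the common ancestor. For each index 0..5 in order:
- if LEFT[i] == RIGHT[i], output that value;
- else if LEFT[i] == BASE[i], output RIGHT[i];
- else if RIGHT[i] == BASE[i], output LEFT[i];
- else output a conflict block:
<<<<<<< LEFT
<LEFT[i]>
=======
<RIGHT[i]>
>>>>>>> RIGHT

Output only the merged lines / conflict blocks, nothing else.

Answer: echo
alpha
echo
echo
delta
bravo

Derivation:
Final LEFT:  [alpha, foxtrot, echo, echo, delta, bravo]
Final RIGHT: [echo, alpha, echo, charlie, delta, bravo]
i=0: L=alpha=BASE, R=echo -> take RIGHT -> echo
i=1: L=foxtrot=BASE, R=alpha -> take RIGHT -> alpha
i=2: L=echo R=echo -> agree -> echo
i=3: L=echo, R=charlie=BASE -> take LEFT -> echo
i=4: L=delta R=delta -> agree -> delta
i=5: L=bravo R=bravo -> agree -> bravo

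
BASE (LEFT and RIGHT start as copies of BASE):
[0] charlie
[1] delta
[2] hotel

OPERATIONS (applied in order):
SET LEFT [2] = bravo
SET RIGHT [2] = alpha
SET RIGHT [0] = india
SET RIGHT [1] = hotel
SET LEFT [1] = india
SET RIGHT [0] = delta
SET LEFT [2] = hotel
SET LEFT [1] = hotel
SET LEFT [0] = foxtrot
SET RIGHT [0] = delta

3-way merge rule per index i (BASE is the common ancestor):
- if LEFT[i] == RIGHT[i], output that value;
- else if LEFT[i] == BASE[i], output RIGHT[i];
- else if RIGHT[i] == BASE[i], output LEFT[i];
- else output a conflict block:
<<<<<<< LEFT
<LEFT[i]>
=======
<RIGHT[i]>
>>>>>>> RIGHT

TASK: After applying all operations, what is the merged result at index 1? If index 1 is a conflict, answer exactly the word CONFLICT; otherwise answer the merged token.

Final LEFT:  [foxtrot, hotel, hotel]
Final RIGHT: [delta, hotel, alpha]
i=0: BASE=charlie L=foxtrot R=delta all differ -> CONFLICT
i=1: L=hotel R=hotel -> agree -> hotel
i=2: L=hotel=BASE, R=alpha -> take RIGHT -> alpha
Index 1 -> hotel

Answer: hotel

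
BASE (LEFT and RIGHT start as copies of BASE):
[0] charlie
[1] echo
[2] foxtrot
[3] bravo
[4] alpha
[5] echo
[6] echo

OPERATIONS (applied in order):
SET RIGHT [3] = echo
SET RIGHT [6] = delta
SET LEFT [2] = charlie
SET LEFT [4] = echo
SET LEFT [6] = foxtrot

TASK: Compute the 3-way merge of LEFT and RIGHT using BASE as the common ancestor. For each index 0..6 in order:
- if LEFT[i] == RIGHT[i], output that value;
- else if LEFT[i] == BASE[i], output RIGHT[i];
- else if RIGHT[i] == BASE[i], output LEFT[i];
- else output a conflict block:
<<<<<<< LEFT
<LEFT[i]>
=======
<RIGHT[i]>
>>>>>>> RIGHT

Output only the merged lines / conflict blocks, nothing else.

Answer: charlie
echo
charlie
echo
echo
echo
<<<<<<< LEFT
foxtrot
=======
delta
>>>>>>> RIGHT

Derivation:
Final LEFT:  [charlie, echo, charlie, bravo, echo, echo, foxtrot]
Final RIGHT: [charlie, echo, foxtrot, echo, alpha, echo, delta]
i=0: L=charlie R=charlie -> agree -> charlie
i=1: L=echo R=echo -> agree -> echo
i=2: L=charlie, R=foxtrot=BASE -> take LEFT -> charlie
i=3: L=bravo=BASE, R=echo -> take RIGHT -> echo
i=4: L=echo, R=alpha=BASE -> take LEFT -> echo
i=5: L=echo R=echo -> agree -> echo
i=6: BASE=echo L=foxtrot R=delta all differ -> CONFLICT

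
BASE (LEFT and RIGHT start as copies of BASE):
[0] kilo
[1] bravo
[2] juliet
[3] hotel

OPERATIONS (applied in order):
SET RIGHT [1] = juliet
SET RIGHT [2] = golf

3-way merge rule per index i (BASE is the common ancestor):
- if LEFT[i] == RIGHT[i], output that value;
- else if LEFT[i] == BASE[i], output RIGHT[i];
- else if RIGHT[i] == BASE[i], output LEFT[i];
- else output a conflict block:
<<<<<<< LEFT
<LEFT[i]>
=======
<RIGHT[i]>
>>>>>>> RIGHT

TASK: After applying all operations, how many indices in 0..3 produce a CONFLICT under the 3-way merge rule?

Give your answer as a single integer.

Final LEFT:  [kilo, bravo, juliet, hotel]
Final RIGHT: [kilo, juliet, golf, hotel]
i=0: L=kilo R=kilo -> agree -> kilo
i=1: L=bravo=BASE, R=juliet -> take RIGHT -> juliet
i=2: L=juliet=BASE, R=golf -> take RIGHT -> golf
i=3: L=hotel R=hotel -> agree -> hotel
Conflict count: 0

Answer: 0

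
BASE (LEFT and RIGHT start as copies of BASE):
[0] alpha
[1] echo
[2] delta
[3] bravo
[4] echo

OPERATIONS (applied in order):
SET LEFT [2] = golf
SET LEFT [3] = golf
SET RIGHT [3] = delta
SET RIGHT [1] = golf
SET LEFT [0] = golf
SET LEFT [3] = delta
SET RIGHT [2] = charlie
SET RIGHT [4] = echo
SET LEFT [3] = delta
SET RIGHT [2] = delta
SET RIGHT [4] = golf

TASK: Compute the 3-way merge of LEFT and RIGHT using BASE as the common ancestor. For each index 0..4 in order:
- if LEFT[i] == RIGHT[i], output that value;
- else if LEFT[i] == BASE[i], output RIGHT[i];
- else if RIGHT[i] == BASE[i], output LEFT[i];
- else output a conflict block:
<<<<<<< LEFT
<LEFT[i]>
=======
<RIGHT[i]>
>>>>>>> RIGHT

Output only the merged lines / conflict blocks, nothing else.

Final LEFT:  [golf, echo, golf, delta, echo]
Final RIGHT: [alpha, golf, delta, delta, golf]
i=0: L=golf, R=alpha=BASE -> take LEFT -> golf
i=1: L=echo=BASE, R=golf -> take RIGHT -> golf
i=2: L=golf, R=delta=BASE -> take LEFT -> golf
i=3: L=delta R=delta -> agree -> delta
i=4: L=echo=BASE, R=golf -> take RIGHT -> golf

Answer: golf
golf
golf
delta
golf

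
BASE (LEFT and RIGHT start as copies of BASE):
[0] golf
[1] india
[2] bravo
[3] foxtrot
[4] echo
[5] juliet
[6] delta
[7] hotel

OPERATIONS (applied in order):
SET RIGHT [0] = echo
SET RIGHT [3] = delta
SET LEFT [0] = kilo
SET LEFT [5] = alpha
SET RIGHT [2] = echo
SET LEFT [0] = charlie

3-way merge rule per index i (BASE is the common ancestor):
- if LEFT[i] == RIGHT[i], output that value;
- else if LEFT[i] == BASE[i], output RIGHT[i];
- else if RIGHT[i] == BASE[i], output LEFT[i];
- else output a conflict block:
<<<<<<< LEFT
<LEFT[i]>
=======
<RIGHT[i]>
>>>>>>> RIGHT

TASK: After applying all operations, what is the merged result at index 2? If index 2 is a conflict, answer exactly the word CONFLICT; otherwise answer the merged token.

Final LEFT:  [charlie, india, bravo, foxtrot, echo, alpha, delta, hotel]
Final RIGHT: [echo, india, echo, delta, echo, juliet, delta, hotel]
i=0: BASE=golf L=charlie R=echo all differ -> CONFLICT
i=1: L=india R=india -> agree -> india
i=2: L=bravo=BASE, R=echo -> take RIGHT -> echo
i=3: L=foxtrot=BASE, R=delta -> take RIGHT -> delta
i=4: L=echo R=echo -> agree -> echo
i=5: L=alpha, R=juliet=BASE -> take LEFT -> alpha
i=6: L=delta R=delta -> agree -> delta
i=7: L=hotel R=hotel -> agree -> hotel
Index 2 -> echo

Answer: echo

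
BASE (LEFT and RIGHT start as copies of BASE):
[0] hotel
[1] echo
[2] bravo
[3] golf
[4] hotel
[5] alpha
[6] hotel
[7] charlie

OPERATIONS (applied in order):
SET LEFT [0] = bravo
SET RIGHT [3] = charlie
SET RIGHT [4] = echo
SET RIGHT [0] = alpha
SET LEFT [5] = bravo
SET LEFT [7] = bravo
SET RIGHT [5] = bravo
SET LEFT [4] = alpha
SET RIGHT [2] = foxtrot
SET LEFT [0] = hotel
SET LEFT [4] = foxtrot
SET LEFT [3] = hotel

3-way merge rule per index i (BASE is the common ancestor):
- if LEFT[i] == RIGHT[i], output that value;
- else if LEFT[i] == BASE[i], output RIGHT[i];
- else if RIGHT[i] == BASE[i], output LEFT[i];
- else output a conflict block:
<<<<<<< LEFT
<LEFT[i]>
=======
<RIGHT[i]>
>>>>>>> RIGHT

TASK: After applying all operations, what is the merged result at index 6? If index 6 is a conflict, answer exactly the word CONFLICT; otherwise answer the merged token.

Final LEFT:  [hotel, echo, bravo, hotel, foxtrot, bravo, hotel, bravo]
Final RIGHT: [alpha, echo, foxtrot, charlie, echo, bravo, hotel, charlie]
i=0: L=hotel=BASE, R=alpha -> take RIGHT -> alpha
i=1: L=echo R=echo -> agree -> echo
i=2: L=bravo=BASE, R=foxtrot -> take RIGHT -> foxtrot
i=3: BASE=golf L=hotel R=charlie all differ -> CONFLICT
i=4: BASE=hotel L=foxtrot R=echo all differ -> CONFLICT
i=5: L=bravo R=bravo -> agree -> bravo
i=6: L=hotel R=hotel -> agree -> hotel
i=7: L=bravo, R=charlie=BASE -> take LEFT -> bravo
Index 6 -> hotel

Answer: hotel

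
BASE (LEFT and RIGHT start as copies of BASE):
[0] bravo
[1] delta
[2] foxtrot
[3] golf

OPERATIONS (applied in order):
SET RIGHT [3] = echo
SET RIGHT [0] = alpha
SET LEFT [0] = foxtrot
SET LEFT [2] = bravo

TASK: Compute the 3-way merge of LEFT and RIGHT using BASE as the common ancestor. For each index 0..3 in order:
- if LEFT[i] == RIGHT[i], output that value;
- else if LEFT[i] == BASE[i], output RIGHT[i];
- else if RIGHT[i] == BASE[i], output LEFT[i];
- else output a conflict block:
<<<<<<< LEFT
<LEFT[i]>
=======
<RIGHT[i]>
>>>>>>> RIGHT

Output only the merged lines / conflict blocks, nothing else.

Answer: <<<<<<< LEFT
foxtrot
=======
alpha
>>>>>>> RIGHT
delta
bravo
echo

Derivation:
Final LEFT:  [foxtrot, delta, bravo, golf]
Final RIGHT: [alpha, delta, foxtrot, echo]
i=0: BASE=bravo L=foxtrot R=alpha all differ -> CONFLICT
i=1: L=delta R=delta -> agree -> delta
i=2: L=bravo, R=foxtrot=BASE -> take LEFT -> bravo
i=3: L=golf=BASE, R=echo -> take RIGHT -> echo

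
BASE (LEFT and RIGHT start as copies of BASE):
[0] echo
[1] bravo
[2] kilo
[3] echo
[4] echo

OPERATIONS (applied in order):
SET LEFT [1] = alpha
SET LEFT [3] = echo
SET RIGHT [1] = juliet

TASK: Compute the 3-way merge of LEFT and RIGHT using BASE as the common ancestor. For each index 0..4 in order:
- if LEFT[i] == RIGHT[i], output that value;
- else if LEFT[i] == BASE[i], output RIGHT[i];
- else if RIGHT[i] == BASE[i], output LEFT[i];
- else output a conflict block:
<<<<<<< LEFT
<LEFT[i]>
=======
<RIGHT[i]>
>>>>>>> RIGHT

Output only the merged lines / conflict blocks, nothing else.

Answer: echo
<<<<<<< LEFT
alpha
=======
juliet
>>>>>>> RIGHT
kilo
echo
echo

Derivation:
Final LEFT:  [echo, alpha, kilo, echo, echo]
Final RIGHT: [echo, juliet, kilo, echo, echo]
i=0: L=echo R=echo -> agree -> echo
i=1: BASE=bravo L=alpha R=juliet all differ -> CONFLICT
i=2: L=kilo R=kilo -> agree -> kilo
i=3: L=echo R=echo -> agree -> echo
i=4: L=echo R=echo -> agree -> echo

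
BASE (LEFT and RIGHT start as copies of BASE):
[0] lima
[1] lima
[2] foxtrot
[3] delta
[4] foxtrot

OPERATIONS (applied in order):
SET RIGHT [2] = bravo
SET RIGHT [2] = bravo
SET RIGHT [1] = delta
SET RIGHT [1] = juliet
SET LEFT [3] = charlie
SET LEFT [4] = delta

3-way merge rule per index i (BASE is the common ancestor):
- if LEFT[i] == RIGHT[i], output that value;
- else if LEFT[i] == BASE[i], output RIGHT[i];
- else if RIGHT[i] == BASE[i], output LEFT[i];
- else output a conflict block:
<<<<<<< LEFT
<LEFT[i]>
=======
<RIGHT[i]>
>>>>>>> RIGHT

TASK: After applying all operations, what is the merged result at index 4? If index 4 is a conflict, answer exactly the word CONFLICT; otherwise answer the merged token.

Final LEFT:  [lima, lima, foxtrot, charlie, delta]
Final RIGHT: [lima, juliet, bravo, delta, foxtrot]
i=0: L=lima R=lima -> agree -> lima
i=1: L=lima=BASE, R=juliet -> take RIGHT -> juliet
i=2: L=foxtrot=BASE, R=bravo -> take RIGHT -> bravo
i=3: L=charlie, R=delta=BASE -> take LEFT -> charlie
i=4: L=delta, R=foxtrot=BASE -> take LEFT -> delta
Index 4 -> delta

Answer: delta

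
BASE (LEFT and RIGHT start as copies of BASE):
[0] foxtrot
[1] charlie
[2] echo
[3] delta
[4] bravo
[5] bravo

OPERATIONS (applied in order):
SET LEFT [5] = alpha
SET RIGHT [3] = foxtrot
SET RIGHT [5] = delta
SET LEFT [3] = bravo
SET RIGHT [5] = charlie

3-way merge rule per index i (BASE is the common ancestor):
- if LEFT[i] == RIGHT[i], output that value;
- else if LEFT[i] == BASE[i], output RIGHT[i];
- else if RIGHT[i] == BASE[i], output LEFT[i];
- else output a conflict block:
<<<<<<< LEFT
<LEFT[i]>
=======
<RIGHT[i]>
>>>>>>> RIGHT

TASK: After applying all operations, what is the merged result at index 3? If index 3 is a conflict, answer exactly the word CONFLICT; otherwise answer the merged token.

Answer: CONFLICT

Derivation:
Final LEFT:  [foxtrot, charlie, echo, bravo, bravo, alpha]
Final RIGHT: [foxtrot, charlie, echo, foxtrot, bravo, charlie]
i=0: L=foxtrot R=foxtrot -> agree -> foxtrot
i=1: L=charlie R=charlie -> agree -> charlie
i=2: L=echo R=echo -> agree -> echo
i=3: BASE=delta L=bravo R=foxtrot all differ -> CONFLICT
i=4: L=bravo R=bravo -> agree -> bravo
i=5: BASE=bravo L=alpha R=charlie all differ -> CONFLICT
Index 3 -> CONFLICT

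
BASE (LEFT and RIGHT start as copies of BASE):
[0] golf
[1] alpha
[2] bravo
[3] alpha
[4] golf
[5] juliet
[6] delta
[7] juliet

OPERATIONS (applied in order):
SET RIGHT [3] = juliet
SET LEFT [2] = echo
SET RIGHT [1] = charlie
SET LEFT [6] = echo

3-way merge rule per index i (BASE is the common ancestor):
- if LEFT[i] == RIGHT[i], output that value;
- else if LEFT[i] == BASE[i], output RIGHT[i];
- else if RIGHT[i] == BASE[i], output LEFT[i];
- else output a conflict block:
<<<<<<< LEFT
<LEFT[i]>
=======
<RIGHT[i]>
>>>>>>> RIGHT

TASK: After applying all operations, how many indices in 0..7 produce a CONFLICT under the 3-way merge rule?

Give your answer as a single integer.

Answer: 0

Derivation:
Final LEFT:  [golf, alpha, echo, alpha, golf, juliet, echo, juliet]
Final RIGHT: [golf, charlie, bravo, juliet, golf, juliet, delta, juliet]
i=0: L=golf R=golf -> agree -> golf
i=1: L=alpha=BASE, R=charlie -> take RIGHT -> charlie
i=2: L=echo, R=bravo=BASE -> take LEFT -> echo
i=3: L=alpha=BASE, R=juliet -> take RIGHT -> juliet
i=4: L=golf R=golf -> agree -> golf
i=5: L=juliet R=juliet -> agree -> juliet
i=6: L=echo, R=delta=BASE -> take LEFT -> echo
i=7: L=juliet R=juliet -> agree -> juliet
Conflict count: 0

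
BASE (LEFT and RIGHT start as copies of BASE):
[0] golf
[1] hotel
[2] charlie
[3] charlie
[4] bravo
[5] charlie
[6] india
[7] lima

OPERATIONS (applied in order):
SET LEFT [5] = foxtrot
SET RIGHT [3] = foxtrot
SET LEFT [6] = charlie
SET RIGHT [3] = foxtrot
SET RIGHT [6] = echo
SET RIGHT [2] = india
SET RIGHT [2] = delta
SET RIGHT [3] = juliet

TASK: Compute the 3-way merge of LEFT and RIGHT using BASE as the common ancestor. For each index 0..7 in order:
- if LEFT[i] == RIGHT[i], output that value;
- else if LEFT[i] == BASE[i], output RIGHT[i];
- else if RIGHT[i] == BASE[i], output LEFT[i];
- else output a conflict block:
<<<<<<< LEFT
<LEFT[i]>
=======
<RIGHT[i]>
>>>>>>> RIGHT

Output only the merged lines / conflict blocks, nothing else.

Answer: golf
hotel
delta
juliet
bravo
foxtrot
<<<<<<< LEFT
charlie
=======
echo
>>>>>>> RIGHT
lima

Derivation:
Final LEFT:  [golf, hotel, charlie, charlie, bravo, foxtrot, charlie, lima]
Final RIGHT: [golf, hotel, delta, juliet, bravo, charlie, echo, lima]
i=0: L=golf R=golf -> agree -> golf
i=1: L=hotel R=hotel -> agree -> hotel
i=2: L=charlie=BASE, R=delta -> take RIGHT -> delta
i=3: L=charlie=BASE, R=juliet -> take RIGHT -> juliet
i=4: L=bravo R=bravo -> agree -> bravo
i=5: L=foxtrot, R=charlie=BASE -> take LEFT -> foxtrot
i=6: BASE=india L=charlie R=echo all differ -> CONFLICT
i=7: L=lima R=lima -> agree -> lima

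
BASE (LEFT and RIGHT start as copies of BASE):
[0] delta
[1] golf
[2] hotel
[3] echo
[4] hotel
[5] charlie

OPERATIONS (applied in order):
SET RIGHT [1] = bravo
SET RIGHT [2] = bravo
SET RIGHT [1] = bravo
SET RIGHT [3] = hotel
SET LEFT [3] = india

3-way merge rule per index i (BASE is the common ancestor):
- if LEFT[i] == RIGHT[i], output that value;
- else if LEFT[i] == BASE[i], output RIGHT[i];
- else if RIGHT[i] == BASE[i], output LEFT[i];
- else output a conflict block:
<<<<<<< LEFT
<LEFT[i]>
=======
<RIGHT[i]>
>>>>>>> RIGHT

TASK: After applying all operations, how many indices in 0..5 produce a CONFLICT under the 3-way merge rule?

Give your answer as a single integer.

Final LEFT:  [delta, golf, hotel, india, hotel, charlie]
Final RIGHT: [delta, bravo, bravo, hotel, hotel, charlie]
i=0: L=delta R=delta -> agree -> delta
i=1: L=golf=BASE, R=bravo -> take RIGHT -> bravo
i=2: L=hotel=BASE, R=bravo -> take RIGHT -> bravo
i=3: BASE=echo L=india R=hotel all differ -> CONFLICT
i=4: L=hotel R=hotel -> agree -> hotel
i=5: L=charlie R=charlie -> agree -> charlie
Conflict count: 1

Answer: 1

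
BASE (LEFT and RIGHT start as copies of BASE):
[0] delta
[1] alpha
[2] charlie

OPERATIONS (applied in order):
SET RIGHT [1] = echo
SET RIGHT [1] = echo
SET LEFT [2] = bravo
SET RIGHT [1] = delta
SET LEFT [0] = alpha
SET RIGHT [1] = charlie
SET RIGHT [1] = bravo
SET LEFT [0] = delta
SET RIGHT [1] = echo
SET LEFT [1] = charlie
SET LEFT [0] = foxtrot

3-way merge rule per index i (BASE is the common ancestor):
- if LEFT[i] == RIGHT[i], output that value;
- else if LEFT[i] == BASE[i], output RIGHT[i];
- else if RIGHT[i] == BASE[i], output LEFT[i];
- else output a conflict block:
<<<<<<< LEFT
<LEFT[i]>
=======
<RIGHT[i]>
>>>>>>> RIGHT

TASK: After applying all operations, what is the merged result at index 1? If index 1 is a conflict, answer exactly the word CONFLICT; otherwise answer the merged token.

Answer: CONFLICT

Derivation:
Final LEFT:  [foxtrot, charlie, bravo]
Final RIGHT: [delta, echo, charlie]
i=0: L=foxtrot, R=delta=BASE -> take LEFT -> foxtrot
i=1: BASE=alpha L=charlie R=echo all differ -> CONFLICT
i=2: L=bravo, R=charlie=BASE -> take LEFT -> bravo
Index 1 -> CONFLICT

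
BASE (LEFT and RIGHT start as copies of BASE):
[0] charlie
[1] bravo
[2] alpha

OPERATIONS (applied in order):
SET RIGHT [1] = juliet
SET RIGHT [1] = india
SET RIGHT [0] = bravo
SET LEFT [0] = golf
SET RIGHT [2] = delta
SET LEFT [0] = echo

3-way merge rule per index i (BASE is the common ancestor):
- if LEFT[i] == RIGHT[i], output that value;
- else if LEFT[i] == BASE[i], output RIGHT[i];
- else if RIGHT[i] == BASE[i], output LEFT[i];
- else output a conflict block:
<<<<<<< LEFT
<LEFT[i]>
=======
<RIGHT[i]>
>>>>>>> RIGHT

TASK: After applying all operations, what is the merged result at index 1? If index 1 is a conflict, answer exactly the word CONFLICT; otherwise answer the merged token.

Answer: india

Derivation:
Final LEFT:  [echo, bravo, alpha]
Final RIGHT: [bravo, india, delta]
i=0: BASE=charlie L=echo R=bravo all differ -> CONFLICT
i=1: L=bravo=BASE, R=india -> take RIGHT -> india
i=2: L=alpha=BASE, R=delta -> take RIGHT -> delta
Index 1 -> india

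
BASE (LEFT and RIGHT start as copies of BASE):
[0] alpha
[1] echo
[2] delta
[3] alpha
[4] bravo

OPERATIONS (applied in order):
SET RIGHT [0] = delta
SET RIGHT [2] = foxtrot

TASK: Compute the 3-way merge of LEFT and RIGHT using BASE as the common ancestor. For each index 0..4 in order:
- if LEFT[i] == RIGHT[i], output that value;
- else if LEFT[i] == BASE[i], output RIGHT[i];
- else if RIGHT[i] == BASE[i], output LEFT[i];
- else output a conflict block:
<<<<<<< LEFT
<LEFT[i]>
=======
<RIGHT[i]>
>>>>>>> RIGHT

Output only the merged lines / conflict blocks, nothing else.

Final LEFT:  [alpha, echo, delta, alpha, bravo]
Final RIGHT: [delta, echo, foxtrot, alpha, bravo]
i=0: L=alpha=BASE, R=delta -> take RIGHT -> delta
i=1: L=echo R=echo -> agree -> echo
i=2: L=delta=BASE, R=foxtrot -> take RIGHT -> foxtrot
i=3: L=alpha R=alpha -> agree -> alpha
i=4: L=bravo R=bravo -> agree -> bravo

Answer: delta
echo
foxtrot
alpha
bravo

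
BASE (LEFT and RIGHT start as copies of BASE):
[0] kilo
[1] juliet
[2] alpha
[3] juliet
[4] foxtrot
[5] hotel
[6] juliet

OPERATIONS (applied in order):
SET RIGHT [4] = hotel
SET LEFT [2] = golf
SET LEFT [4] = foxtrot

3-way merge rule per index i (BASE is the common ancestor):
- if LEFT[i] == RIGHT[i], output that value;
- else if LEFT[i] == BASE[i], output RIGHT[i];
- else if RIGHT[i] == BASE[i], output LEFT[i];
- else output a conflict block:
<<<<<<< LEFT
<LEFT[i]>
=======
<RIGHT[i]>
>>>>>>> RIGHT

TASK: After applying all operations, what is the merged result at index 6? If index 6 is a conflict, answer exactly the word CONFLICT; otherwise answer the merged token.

Answer: juliet

Derivation:
Final LEFT:  [kilo, juliet, golf, juliet, foxtrot, hotel, juliet]
Final RIGHT: [kilo, juliet, alpha, juliet, hotel, hotel, juliet]
i=0: L=kilo R=kilo -> agree -> kilo
i=1: L=juliet R=juliet -> agree -> juliet
i=2: L=golf, R=alpha=BASE -> take LEFT -> golf
i=3: L=juliet R=juliet -> agree -> juliet
i=4: L=foxtrot=BASE, R=hotel -> take RIGHT -> hotel
i=5: L=hotel R=hotel -> agree -> hotel
i=6: L=juliet R=juliet -> agree -> juliet
Index 6 -> juliet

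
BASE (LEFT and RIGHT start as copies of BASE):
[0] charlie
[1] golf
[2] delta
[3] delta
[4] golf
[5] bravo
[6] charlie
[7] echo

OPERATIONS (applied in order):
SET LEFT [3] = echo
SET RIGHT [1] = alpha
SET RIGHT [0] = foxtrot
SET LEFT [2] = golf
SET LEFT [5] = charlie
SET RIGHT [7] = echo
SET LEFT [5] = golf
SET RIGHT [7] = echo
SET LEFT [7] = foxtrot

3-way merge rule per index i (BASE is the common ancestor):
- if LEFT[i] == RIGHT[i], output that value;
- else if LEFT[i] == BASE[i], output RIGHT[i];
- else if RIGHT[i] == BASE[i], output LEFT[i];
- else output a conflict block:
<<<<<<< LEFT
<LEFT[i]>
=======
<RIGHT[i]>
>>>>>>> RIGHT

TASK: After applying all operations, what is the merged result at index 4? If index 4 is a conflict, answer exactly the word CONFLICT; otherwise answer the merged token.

Final LEFT:  [charlie, golf, golf, echo, golf, golf, charlie, foxtrot]
Final RIGHT: [foxtrot, alpha, delta, delta, golf, bravo, charlie, echo]
i=0: L=charlie=BASE, R=foxtrot -> take RIGHT -> foxtrot
i=1: L=golf=BASE, R=alpha -> take RIGHT -> alpha
i=2: L=golf, R=delta=BASE -> take LEFT -> golf
i=3: L=echo, R=delta=BASE -> take LEFT -> echo
i=4: L=golf R=golf -> agree -> golf
i=5: L=golf, R=bravo=BASE -> take LEFT -> golf
i=6: L=charlie R=charlie -> agree -> charlie
i=7: L=foxtrot, R=echo=BASE -> take LEFT -> foxtrot
Index 4 -> golf

Answer: golf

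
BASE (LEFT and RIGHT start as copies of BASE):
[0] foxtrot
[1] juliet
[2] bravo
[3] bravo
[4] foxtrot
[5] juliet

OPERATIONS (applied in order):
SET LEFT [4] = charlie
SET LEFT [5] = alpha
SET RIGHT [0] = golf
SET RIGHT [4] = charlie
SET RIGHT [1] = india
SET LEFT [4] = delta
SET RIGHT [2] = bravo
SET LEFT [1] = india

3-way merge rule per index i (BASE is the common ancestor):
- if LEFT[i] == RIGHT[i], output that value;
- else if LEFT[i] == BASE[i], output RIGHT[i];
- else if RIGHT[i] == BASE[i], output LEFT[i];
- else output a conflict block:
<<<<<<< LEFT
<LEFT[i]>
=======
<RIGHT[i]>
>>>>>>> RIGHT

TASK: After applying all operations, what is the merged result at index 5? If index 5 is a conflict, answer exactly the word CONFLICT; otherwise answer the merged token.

Final LEFT:  [foxtrot, india, bravo, bravo, delta, alpha]
Final RIGHT: [golf, india, bravo, bravo, charlie, juliet]
i=0: L=foxtrot=BASE, R=golf -> take RIGHT -> golf
i=1: L=india R=india -> agree -> india
i=2: L=bravo R=bravo -> agree -> bravo
i=3: L=bravo R=bravo -> agree -> bravo
i=4: BASE=foxtrot L=delta R=charlie all differ -> CONFLICT
i=5: L=alpha, R=juliet=BASE -> take LEFT -> alpha
Index 5 -> alpha

Answer: alpha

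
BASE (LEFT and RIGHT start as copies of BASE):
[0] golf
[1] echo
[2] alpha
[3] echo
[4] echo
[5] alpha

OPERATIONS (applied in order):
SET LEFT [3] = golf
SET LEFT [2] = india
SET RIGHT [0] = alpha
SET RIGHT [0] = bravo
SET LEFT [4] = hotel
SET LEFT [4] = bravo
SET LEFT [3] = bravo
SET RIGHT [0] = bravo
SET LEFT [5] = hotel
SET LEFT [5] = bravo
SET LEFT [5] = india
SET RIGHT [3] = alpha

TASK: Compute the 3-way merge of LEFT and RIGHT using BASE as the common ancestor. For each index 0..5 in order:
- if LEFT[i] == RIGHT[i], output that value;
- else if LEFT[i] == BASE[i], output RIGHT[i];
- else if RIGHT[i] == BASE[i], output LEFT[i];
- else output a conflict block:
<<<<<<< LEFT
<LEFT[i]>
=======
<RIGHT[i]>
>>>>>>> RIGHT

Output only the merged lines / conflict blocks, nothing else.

Answer: bravo
echo
india
<<<<<<< LEFT
bravo
=======
alpha
>>>>>>> RIGHT
bravo
india

Derivation:
Final LEFT:  [golf, echo, india, bravo, bravo, india]
Final RIGHT: [bravo, echo, alpha, alpha, echo, alpha]
i=0: L=golf=BASE, R=bravo -> take RIGHT -> bravo
i=1: L=echo R=echo -> agree -> echo
i=2: L=india, R=alpha=BASE -> take LEFT -> india
i=3: BASE=echo L=bravo R=alpha all differ -> CONFLICT
i=4: L=bravo, R=echo=BASE -> take LEFT -> bravo
i=5: L=india, R=alpha=BASE -> take LEFT -> india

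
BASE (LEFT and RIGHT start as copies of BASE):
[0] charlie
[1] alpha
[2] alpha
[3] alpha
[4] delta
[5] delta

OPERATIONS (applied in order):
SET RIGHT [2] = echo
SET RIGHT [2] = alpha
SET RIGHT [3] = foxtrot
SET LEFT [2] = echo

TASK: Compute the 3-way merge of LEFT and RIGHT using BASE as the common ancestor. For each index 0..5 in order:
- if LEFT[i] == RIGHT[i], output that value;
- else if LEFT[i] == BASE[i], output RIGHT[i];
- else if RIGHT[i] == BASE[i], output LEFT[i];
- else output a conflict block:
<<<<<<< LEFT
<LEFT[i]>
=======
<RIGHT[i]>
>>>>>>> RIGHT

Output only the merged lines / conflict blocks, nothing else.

Answer: charlie
alpha
echo
foxtrot
delta
delta

Derivation:
Final LEFT:  [charlie, alpha, echo, alpha, delta, delta]
Final RIGHT: [charlie, alpha, alpha, foxtrot, delta, delta]
i=0: L=charlie R=charlie -> agree -> charlie
i=1: L=alpha R=alpha -> agree -> alpha
i=2: L=echo, R=alpha=BASE -> take LEFT -> echo
i=3: L=alpha=BASE, R=foxtrot -> take RIGHT -> foxtrot
i=4: L=delta R=delta -> agree -> delta
i=5: L=delta R=delta -> agree -> delta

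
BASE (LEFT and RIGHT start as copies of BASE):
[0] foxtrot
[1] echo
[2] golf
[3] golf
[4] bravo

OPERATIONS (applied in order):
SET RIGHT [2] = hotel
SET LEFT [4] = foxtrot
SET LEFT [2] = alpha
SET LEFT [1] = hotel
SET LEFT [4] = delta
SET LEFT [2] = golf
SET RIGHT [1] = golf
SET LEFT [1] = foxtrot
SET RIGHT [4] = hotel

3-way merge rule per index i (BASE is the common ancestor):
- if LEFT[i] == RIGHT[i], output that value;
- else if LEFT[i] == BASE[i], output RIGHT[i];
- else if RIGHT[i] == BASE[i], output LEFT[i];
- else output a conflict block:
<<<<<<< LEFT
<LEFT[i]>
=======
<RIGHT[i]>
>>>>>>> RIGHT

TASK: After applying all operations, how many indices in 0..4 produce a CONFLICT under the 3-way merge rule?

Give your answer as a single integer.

Final LEFT:  [foxtrot, foxtrot, golf, golf, delta]
Final RIGHT: [foxtrot, golf, hotel, golf, hotel]
i=0: L=foxtrot R=foxtrot -> agree -> foxtrot
i=1: BASE=echo L=foxtrot R=golf all differ -> CONFLICT
i=2: L=golf=BASE, R=hotel -> take RIGHT -> hotel
i=3: L=golf R=golf -> agree -> golf
i=4: BASE=bravo L=delta R=hotel all differ -> CONFLICT
Conflict count: 2

Answer: 2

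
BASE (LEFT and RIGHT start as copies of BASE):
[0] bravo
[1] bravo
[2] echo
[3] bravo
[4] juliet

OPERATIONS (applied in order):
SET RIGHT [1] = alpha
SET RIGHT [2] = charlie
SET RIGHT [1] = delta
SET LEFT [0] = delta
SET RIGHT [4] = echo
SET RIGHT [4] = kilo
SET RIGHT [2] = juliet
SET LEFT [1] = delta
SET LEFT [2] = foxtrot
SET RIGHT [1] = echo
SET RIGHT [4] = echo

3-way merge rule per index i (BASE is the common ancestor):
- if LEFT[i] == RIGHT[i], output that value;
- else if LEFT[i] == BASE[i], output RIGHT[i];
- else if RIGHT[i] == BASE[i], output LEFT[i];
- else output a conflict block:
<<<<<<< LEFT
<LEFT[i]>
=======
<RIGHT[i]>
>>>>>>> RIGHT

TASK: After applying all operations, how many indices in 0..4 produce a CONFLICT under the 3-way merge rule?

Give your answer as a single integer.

Final LEFT:  [delta, delta, foxtrot, bravo, juliet]
Final RIGHT: [bravo, echo, juliet, bravo, echo]
i=0: L=delta, R=bravo=BASE -> take LEFT -> delta
i=1: BASE=bravo L=delta R=echo all differ -> CONFLICT
i=2: BASE=echo L=foxtrot R=juliet all differ -> CONFLICT
i=3: L=bravo R=bravo -> agree -> bravo
i=4: L=juliet=BASE, R=echo -> take RIGHT -> echo
Conflict count: 2

Answer: 2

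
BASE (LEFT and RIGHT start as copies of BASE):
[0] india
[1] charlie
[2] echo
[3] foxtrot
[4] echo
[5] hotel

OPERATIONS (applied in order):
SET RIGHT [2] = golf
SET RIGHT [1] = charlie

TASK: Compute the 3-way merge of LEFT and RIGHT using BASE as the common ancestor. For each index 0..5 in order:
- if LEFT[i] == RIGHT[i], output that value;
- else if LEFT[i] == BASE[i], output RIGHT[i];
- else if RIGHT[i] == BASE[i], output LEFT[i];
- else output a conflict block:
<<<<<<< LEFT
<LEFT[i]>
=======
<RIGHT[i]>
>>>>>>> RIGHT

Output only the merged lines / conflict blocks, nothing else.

Final LEFT:  [india, charlie, echo, foxtrot, echo, hotel]
Final RIGHT: [india, charlie, golf, foxtrot, echo, hotel]
i=0: L=india R=india -> agree -> india
i=1: L=charlie R=charlie -> agree -> charlie
i=2: L=echo=BASE, R=golf -> take RIGHT -> golf
i=3: L=foxtrot R=foxtrot -> agree -> foxtrot
i=4: L=echo R=echo -> agree -> echo
i=5: L=hotel R=hotel -> agree -> hotel

Answer: india
charlie
golf
foxtrot
echo
hotel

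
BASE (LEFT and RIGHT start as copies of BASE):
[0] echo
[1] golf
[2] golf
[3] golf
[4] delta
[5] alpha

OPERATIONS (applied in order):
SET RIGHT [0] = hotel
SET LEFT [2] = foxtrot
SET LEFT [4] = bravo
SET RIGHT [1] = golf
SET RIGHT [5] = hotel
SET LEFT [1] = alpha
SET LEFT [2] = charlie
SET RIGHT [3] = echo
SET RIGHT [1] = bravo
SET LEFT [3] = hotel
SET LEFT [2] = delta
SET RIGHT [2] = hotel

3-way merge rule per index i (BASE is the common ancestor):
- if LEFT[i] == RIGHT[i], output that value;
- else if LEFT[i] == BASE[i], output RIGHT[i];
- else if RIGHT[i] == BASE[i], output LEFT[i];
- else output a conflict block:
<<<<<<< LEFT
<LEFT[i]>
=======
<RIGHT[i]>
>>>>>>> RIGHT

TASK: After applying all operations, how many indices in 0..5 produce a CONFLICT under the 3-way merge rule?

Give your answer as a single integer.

Final LEFT:  [echo, alpha, delta, hotel, bravo, alpha]
Final RIGHT: [hotel, bravo, hotel, echo, delta, hotel]
i=0: L=echo=BASE, R=hotel -> take RIGHT -> hotel
i=1: BASE=golf L=alpha R=bravo all differ -> CONFLICT
i=2: BASE=golf L=delta R=hotel all differ -> CONFLICT
i=3: BASE=golf L=hotel R=echo all differ -> CONFLICT
i=4: L=bravo, R=delta=BASE -> take LEFT -> bravo
i=5: L=alpha=BASE, R=hotel -> take RIGHT -> hotel
Conflict count: 3

Answer: 3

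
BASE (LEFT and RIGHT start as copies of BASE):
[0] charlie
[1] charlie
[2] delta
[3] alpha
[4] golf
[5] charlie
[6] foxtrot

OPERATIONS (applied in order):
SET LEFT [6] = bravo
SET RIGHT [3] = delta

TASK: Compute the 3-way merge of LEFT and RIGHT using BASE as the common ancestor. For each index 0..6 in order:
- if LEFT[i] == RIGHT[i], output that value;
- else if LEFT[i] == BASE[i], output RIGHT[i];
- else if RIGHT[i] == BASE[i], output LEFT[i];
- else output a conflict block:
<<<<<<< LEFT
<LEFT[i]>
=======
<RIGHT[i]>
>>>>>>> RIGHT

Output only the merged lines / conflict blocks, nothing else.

Final LEFT:  [charlie, charlie, delta, alpha, golf, charlie, bravo]
Final RIGHT: [charlie, charlie, delta, delta, golf, charlie, foxtrot]
i=0: L=charlie R=charlie -> agree -> charlie
i=1: L=charlie R=charlie -> agree -> charlie
i=2: L=delta R=delta -> agree -> delta
i=3: L=alpha=BASE, R=delta -> take RIGHT -> delta
i=4: L=golf R=golf -> agree -> golf
i=5: L=charlie R=charlie -> agree -> charlie
i=6: L=bravo, R=foxtrot=BASE -> take LEFT -> bravo

Answer: charlie
charlie
delta
delta
golf
charlie
bravo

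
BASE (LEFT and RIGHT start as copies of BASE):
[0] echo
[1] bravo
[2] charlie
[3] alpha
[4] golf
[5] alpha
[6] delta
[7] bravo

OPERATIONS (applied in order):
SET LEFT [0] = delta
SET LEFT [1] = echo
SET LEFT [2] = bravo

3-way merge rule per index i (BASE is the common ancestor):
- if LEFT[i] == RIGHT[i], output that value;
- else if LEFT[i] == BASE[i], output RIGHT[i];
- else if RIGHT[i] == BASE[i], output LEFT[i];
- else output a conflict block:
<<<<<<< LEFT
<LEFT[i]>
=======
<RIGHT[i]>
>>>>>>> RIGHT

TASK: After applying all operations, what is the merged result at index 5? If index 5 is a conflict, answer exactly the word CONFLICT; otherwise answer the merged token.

Final LEFT:  [delta, echo, bravo, alpha, golf, alpha, delta, bravo]
Final RIGHT: [echo, bravo, charlie, alpha, golf, alpha, delta, bravo]
i=0: L=delta, R=echo=BASE -> take LEFT -> delta
i=1: L=echo, R=bravo=BASE -> take LEFT -> echo
i=2: L=bravo, R=charlie=BASE -> take LEFT -> bravo
i=3: L=alpha R=alpha -> agree -> alpha
i=4: L=golf R=golf -> agree -> golf
i=5: L=alpha R=alpha -> agree -> alpha
i=6: L=delta R=delta -> agree -> delta
i=7: L=bravo R=bravo -> agree -> bravo
Index 5 -> alpha

Answer: alpha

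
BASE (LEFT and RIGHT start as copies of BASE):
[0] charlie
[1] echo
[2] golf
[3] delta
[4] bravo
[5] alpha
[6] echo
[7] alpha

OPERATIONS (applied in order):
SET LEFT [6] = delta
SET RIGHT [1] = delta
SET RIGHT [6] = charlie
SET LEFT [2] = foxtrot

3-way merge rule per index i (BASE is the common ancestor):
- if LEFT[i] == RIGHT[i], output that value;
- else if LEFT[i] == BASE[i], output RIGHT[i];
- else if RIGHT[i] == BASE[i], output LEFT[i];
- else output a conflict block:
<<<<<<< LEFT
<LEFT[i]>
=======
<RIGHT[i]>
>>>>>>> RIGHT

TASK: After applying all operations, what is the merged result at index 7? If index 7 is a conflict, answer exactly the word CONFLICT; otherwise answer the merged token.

Final LEFT:  [charlie, echo, foxtrot, delta, bravo, alpha, delta, alpha]
Final RIGHT: [charlie, delta, golf, delta, bravo, alpha, charlie, alpha]
i=0: L=charlie R=charlie -> agree -> charlie
i=1: L=echo=BASE, R=delta -> take RIGHT -> delta
i=2: L=foxtrot, R=golf=BASE -> take LEFT -> foxtrot
i=3: L=delta R=delta -> agree -> delta
i=4: L=bravo R=bravo -> agree -> bravo
i=5: L=alpha R=alpha -> agree -> alpha
i=6: BASE=echo L=delta R=charlie all differ -> CONFLICT
i=7: L=alpha R=alpha -> agree -> alpha
Index 7 -> alpha

Answer: alpha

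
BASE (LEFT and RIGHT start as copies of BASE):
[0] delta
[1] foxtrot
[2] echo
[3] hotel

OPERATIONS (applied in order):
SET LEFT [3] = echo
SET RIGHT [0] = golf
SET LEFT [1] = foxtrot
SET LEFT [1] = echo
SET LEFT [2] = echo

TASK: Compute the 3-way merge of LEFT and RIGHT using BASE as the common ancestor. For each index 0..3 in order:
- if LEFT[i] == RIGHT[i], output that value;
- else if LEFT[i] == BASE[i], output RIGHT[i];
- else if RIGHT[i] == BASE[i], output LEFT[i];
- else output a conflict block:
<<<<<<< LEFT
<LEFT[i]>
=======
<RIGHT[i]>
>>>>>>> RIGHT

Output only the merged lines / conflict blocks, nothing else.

Answer: golf
echo
echo
echo

Derivation:
Final LEFT:  [delta, echo, echo, echo]
Final RIGHT: [golf, foxtrot, echo, hotel]
i=0: L=delta=BASE, R=golf -> take RIGHT -> golf
i=1: L=echo, R=foxtrot=BASE -> take LEFT -> echo
i=2: L=echo R=echo -> agree -> echo
i=3: L=echo, R=hotel=BASE -> take LEFT -> echo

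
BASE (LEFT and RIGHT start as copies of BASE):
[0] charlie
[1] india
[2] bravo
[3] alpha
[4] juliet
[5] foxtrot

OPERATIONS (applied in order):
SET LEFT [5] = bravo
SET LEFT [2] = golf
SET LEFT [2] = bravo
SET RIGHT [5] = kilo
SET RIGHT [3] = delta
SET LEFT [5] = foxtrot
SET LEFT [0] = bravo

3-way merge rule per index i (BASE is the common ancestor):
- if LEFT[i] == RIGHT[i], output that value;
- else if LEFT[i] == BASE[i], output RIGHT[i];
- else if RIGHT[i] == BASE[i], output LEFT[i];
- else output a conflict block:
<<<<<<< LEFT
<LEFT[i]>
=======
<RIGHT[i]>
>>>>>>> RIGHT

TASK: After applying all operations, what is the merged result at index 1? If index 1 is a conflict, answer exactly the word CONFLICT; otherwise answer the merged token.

Final LEFT:  [bravo, india, bravo, alpha, juliet, foxtrot]
Final RIGHT: [charlie, india, bravo, delta, juliet, kilo]
i=0: L=bravo, R=charlie=BASE -> take LEFT -> bravo
i=1: L=india R=india -> agree -> india
i=2: L=bravo R=bravo -> agree -> bravo
i=3: L=alpha=BASE, R=delta -> take RIGHT -> delta
i=4: L=juliet R=juliet -> agree -> juliet
i=5: L=foxtrot=BASE, R=kilo -> take RIGHT -> kilo
Index 1 -> india

Answer: india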